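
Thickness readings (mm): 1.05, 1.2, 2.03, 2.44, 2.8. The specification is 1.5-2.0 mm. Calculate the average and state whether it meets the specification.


Sum = 9.52
Average = 9.52 / 5 = 1.90 mm
Specification range: 1.5 to 2.0 mm
Within spec: Yes


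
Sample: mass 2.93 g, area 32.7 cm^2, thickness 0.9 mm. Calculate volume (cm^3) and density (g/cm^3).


Thickness in cm = 0.9 / 10 = 0.09 cm
Volume = 32.7 x 0.09 = 2.943 cm^3
Density = 2.93 / 2.943 = 0.996 g/cm^3


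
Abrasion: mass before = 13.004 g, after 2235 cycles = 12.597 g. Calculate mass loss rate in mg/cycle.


Mass loss = 13.004 - 12.597 = 0.407 g
Rate = 0.407 / 2235 x 1000 = 0.182 mg/cycle


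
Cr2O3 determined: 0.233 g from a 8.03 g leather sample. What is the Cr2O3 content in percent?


2.90%


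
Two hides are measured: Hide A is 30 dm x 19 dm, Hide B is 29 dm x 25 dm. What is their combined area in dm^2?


1295 dm^2


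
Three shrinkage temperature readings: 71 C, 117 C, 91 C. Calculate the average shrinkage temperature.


93.0 C


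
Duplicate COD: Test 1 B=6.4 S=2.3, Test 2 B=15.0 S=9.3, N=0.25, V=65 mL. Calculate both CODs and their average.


COD1 = 126.2 mg/L
COD2 = 175.4 mg/L
Average = 150.8 mg/L


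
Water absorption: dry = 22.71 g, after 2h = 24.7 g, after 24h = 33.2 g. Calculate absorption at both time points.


WA (2h) = (24.7 - 22.71) / 22.71 x 100 = 8.8%
WA (24h) = (33.2 - 22.71) / 22.71 x 100 = 46.2%


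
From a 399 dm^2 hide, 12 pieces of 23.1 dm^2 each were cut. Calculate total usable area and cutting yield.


Total usable = 12 x 23.1 = 277.2 dm^2
Yield = 277.2 / 399 x 100 = 69.5%


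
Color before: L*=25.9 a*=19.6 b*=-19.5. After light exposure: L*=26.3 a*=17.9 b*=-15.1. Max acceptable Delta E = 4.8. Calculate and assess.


dL = 0.4, da = -1.7, db = 4.4
dE = sqrt((0.4)^2 + (-1.7)^2 + (4.4)^2) = 4.73
Max = 4.8
Passes: Yes


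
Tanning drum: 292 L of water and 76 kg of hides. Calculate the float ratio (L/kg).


3.8

Float ratio = water / hide weight
Ratio = 292 / 76 = 3.8


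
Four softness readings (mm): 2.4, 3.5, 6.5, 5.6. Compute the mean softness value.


4.50 mm

Sum = 2.4 + 3.5 + 6.5 + 5.6
Mean = 18.0 / 4 = 4.50 mm


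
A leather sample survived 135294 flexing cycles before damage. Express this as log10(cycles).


log10(135294) = 5.13


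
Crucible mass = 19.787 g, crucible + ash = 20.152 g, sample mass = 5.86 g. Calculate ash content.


Ash mass = 0.365 g
Ash content = 6.23%

Ash mass = 20.152 - 19.787 = 0.365 g
Ash% = 0.365 / 5.86 x 100 = 6.23%


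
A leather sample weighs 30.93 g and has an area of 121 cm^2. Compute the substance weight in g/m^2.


Substance weight = mass / area x 10000
SW = 30.93 / 121 x 10000
SW = 2556.2 g/m^2


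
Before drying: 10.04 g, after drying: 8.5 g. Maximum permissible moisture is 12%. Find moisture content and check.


MC = (10.04 - 8.5) / 10.04 x 100 = 15.3%
Maximum: 12%
Acceptable: No


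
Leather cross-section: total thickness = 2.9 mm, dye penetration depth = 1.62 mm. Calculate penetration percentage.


Penetration% = 1.62 / 2.9 x 100
Penetration = 55.9%


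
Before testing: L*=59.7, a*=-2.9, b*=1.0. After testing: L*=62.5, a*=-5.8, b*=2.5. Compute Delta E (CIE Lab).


Delta E = 4.30

dL = 62.5 - 59.7 = 2.8
da = -5.8 - (-2.9) = -2.9
db = 2.5 - 1.0 = 1.5
dE = sqrt((2.8)^2 + (-2.9)^2 + (1.5)^2) = 4.30


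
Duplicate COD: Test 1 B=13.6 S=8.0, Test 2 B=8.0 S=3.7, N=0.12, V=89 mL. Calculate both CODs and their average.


COD1 = (13.6 - 8.0) x 0.12 x 8000 / 89 = 60.4 mg/L
COD2 = (8.0 - 3.7) x 0.12 x 8000 / 89 = 46.4 mg/L
Average = (60.4 + 46.4) / 2 = 53.4 mg/L


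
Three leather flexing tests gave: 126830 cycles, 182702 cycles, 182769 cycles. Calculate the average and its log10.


Average = 164100 cycles
log10 = 5.22

Average = (126830 + 182702 + 182769) / 3 = 164100 cycles
log10(164100) = 5.22


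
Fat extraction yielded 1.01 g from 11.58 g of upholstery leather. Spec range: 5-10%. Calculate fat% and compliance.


Fat content = 8.7%
Compliant: Yes

Fat% = 1.01 / 11.58 x 100 = 8.7%
Spec range: 5-10%
Compliant: Yes


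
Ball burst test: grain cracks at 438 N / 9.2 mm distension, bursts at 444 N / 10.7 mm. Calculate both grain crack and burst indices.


Crack index = 47.6 N/mm
Burst index = 41.5 N/mm

Crack index = 438 / 9.2 = 47.6 N/mm
Burst index = 444 / 10.7 = 41.5 N/mm


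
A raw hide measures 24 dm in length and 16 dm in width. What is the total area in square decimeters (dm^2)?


384 dm^2

Area = length x width
Area = 24 x 16 = 384 dm^2


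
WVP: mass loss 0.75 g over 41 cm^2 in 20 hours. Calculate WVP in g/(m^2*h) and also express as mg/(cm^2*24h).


WVP = 0.75 / (41 x 20) x 10000 = 9.15 g/(m^2*h)
Mass loss in mg = 0.75 x 1000 = 750 mg
Per cm^2 per 24h in mg: 750 x 24 / (41 x 20) = 18000 / 820 = 21.95 mg/(cm^2*24h)


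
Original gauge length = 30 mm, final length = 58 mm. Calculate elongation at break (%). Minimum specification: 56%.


Elongation = 93.3%
Meets spec: Yes


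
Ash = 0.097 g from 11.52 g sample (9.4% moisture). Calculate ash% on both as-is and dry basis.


As-is ash = 0.84%
Dry-basis ash = 0.93%


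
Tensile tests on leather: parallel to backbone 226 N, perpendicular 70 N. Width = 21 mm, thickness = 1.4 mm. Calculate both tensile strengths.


Area = 21 x 1.4 = 29.4 mm^2
TS (parallel) = 226 / 29.4 = 7.69 N/mm^2
TS (perpendicular) = 70 / 29.4 = 2.38 N/mm^2


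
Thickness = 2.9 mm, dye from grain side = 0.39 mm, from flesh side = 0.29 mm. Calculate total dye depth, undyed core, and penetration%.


Total dyed = 0.39 + 0.29 = 0.68 mm
Undyed core = 2.9 - 0.68 = 2.22 mm
Penetration = 0.68 / 2.9 x 100 = 23.4%


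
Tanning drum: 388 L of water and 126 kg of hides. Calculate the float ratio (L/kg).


3.1

Float ratio = water / hide weight
Ratio = 388 / 126 = 3.1


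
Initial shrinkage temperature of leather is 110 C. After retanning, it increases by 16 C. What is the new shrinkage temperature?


126 C

New Ts = 110 + 16 = 126 C


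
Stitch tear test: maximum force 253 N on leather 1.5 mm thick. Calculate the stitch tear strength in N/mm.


Stitch tear strength = force / thickness
STS = 253 / 1.5 = 168.7 N/mm


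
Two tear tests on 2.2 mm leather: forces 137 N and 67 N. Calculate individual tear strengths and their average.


Tear 1 = 137 / 2.2 = 62.3 N/mm
Tear 2 = 67 / 2.2 = 30.5 N/mm
Average = (62.3 + 30.5) / 2 = 46.4 N/mm


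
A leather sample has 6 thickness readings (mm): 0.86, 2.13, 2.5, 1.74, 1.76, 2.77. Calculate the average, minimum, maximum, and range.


Sum = 11.76
Average = 11.76 / 6 = 1.96 mm
Minimum = 0.86 mm
Maximum = 2.77 mm
Range = 2.77 - 0.86 = 1.91 mm


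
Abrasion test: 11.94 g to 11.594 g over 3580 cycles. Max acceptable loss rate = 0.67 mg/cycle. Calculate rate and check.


Loss = 11.94 - 11.594 = 0.346 g
Rate = 0.346 g / 3580 cycles x 1000 = 0.097 mg/cycle
Max = 0.67 mg/cycle
Passes: Yes


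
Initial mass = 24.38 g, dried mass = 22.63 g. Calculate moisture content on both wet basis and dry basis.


Wet basis = 7.2%
Dry basis = 7.7%

Moisture lost = 24.38 - 22.63 = 1.75 g
Wet basis MC = 1.75 / 24.38 x 100 = 7.2%
Dry basis MC = 1.75 / 22.63 x 100 = 7.7%


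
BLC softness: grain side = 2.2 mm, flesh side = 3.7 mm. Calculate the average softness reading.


2.95 mm

Average = (2.2 + 3.7) / 2
Average = 2.95 mm


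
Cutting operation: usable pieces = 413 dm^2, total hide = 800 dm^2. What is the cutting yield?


51.6%

Yield = usable / total x 100
Yield = 413 / 800 x 100 = 51.6%


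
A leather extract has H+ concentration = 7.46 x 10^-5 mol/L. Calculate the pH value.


pH = -log10[H+]
pH = -log10(7.46 x 10^-5) = 4.13


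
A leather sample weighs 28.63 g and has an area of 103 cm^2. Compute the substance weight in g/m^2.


Substance weight = mass / area x 10000
SW = 28.63 / 103 x 10000
SW = 2779.6 g/m^2


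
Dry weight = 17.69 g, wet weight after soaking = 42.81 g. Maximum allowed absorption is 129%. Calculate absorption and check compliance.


WA = (42.81 - 17.69) / 17.69 x 100 = 142.0%
Maximum allowed: 129%
Compliant: No


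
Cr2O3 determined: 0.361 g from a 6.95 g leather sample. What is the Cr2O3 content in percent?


Cr2O3% = 0.361 / 6.95 x 100
Cr2O3% = 5.19%


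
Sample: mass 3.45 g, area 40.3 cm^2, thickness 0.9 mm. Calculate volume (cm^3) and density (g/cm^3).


Thickness in cm = 0.9 / 10 = 0.09 cm
Volume = 40.3 x 0.09 = 3.627 cm^3
Density = 3.45 / 3.627 = 0.951 g/cm^3


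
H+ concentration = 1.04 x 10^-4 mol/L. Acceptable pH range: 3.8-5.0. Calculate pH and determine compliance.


pH = -log10(1.04 x 10^-4) = 3.98
Range: 3.8 to 5.0
Compliant: Yes


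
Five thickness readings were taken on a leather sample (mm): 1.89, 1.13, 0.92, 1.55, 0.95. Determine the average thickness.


1.29 mm


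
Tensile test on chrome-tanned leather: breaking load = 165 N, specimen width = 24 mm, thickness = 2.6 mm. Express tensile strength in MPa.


Cross-section = 24 x 2.6 = 62.4 mm^2
TS = 165 / 62.4 = 2.64 MPa
(1 N/mm^2 = 1 MPa)


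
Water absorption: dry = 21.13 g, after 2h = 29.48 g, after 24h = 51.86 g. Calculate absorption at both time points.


2h absorption = 39.5%
24h absorption = 145.4%


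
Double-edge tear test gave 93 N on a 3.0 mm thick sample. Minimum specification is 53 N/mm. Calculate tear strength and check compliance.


Tear strength = 31.0 N/mm
Compliant: No

Tear strength = 93 / 3.0 = 31.0 N/mm
Required minimum = 53 N/mm
Compliant: No


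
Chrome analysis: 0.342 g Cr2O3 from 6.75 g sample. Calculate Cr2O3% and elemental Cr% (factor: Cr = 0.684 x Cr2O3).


Cr2O3 = 5.07%
Cr = 3.47%

Cr2O3% = 0.342 / 6.75 x 100 = 5.07%
Cr% = 5.07 x 0.684 = 3.47%


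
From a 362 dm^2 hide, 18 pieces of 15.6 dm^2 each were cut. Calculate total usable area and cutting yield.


Usable area = 280.8 dm^2
Yield = 77.6%


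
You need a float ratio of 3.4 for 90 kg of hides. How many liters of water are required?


306.0 L

Water = hide weight x target ratio
Water = 90 x 3.4 = 306.0 L


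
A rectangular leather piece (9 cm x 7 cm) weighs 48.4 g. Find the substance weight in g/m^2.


7682.5 g/m^2

Area = 9 x 7 = 63 cm^2
SW = 48.4 / 63 x 10000 = 7682.5 g/m^2


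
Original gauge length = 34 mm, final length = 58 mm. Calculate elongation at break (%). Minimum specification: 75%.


Extension = 58 - 34 = 24 mm
Elongation = 24 / 34 x 100 = 70.6%
Minimum required: 75%
Meets specification: No


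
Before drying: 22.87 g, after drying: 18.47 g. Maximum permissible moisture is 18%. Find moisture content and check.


Moisture content = 19.2%
Acceptable: No

MC = (22.87 - 18.47) / 22.87 x 100 = 19.2%
Maximum: 18%
Acceptable: No


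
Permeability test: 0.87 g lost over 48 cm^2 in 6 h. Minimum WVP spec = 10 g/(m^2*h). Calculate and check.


WVP = 30.21 g/(m^2*h)
Meets specification: Yes


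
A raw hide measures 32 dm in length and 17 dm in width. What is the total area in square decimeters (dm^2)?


Area = length x width
Area = 32 x 17 = 544 dm^2


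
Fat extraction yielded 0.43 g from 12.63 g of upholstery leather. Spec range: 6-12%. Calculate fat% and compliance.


Fat% = 0.43 / 12.63 x 100 = 3.4%
Spec range: 6-12%
Compliant: No


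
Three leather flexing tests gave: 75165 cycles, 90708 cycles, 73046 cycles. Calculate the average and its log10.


Average = (75165 + 90708 + 73046) / 3 = 79640 cycles
log10(79640) = 4.90


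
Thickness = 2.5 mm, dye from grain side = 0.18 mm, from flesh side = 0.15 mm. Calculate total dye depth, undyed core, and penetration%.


Total dyed = 0.33 mm
Undyed core = 2.17 mm
Penetration = 13.2%

Total dyed = 0.18 + 0.15 = 0.33 mm
Undyed core = 2.5 - 0.33 = 2.17 mm
Penetration = 0.33 / 2.5 x 100 = 13.2%


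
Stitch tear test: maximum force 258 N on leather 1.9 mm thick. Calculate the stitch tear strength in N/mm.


135.8 N/mm

Stitch tear strength = force / thickness
STS = 258 / 1.9 = 135.8 N/mm


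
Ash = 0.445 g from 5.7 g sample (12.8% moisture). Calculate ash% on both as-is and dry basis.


As-is ash = 7.81%
Dry-basis ash = 8.95%


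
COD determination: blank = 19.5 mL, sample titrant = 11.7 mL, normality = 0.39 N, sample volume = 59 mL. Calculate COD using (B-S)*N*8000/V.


412.5 mg/L

COD = (19.5 - 11.7) x 0.39 x 8000 / 59
COD = 7.8 x 0.39 x 8000 / 59
COD = 412.5 mg/L


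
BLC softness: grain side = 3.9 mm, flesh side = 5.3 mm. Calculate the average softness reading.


Average = (3.9 + 5.3) / 2
Average = 4.60 mm


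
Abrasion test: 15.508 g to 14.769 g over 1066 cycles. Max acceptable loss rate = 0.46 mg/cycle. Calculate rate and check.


Rate = 0.693 mg/cycle
Passes: No

Loss = 15.508 - 14.769 = 0.739 g
Rate = 0.739 g / 1066 cycles x 1000 = 0.693 mg/cycle
Max = 0.46 mg/cycle
Passes: No


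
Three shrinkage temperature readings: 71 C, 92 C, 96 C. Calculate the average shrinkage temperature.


Average = (71 + 92 + 96) / 3
Average = 259 / 3 = 86.3 C


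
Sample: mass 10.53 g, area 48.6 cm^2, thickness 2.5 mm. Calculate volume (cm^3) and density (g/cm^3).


Volume = 12.150 cm^3
Density = 0.867 g/cm^3


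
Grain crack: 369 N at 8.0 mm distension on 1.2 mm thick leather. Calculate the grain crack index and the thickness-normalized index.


Crack index = 369 / 8.0 = 46.1 N/mm
Normalized = 46.1 / 1.2 = 38.4 N/mm per mm


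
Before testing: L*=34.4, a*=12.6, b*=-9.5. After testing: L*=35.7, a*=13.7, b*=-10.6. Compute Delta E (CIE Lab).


Delta E = 2.03


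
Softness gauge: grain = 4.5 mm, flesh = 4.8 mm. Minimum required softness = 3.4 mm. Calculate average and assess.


Average softness = 4.65 mm
Meets requirement: Yes

Average = (4.5 + 4.8) / 2 = 4.65 mm
Minimum = 3.4 mm
Meets requirement: Yes


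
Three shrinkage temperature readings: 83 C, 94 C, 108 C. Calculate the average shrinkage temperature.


95.0 C


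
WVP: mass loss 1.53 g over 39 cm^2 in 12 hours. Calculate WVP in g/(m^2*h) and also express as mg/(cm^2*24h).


WVP = 1.53 / (39 x 12) x 10000 = 32.69 g/(m^2*h)
Mass loss in mg = 1.53 x 1000 = 1530 mg
Per cm^2 per 24h in mg: 1530 x 24 / (39 x 12) = 36720 / 468 = 78.46 mg/(cm^2*24h)


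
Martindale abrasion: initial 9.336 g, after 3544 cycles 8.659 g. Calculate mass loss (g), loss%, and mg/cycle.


Loss = 9.336 - 8.659 = 0.677 g
Loss% = 0.677 / 9.336 x 100 = 7.25%
Rate = 0.677 / 3544 x 1000 = 0.191 mg/cycle


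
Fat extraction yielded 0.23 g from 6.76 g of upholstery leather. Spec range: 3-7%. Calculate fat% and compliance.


Fat content = 3.4%
Compliant: Yes

Fat% = 0.23 / 6.76 x 100 = 3.4%
Spec range: 3-7%
Compliant: Yes


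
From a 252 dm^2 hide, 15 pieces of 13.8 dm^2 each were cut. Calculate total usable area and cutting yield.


Total usable = 15 x 13.8 = 207.0 dm^2
Yield = 207.0 / 252 x 100 = 82.1%


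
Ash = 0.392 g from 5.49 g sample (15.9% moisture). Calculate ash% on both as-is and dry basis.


As-is ash% = 0.392 / 5.49 x 100 = 7.14%
Dry mass = 5.49 x (100 - 15.9) / 100 = 4.61709 g
Dry-basis ash% = 0.392 / 4.61709 x 100 = 8.49%


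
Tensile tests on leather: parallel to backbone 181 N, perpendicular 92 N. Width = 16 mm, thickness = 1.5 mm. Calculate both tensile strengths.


Area = 16 x 1.5 = 24.0 mm^2
TS (parallel) = 181 / 24.0 = 7.54 N/mm^2
TS (perpendicular) = 92 / 24.0 = 3.83 N/mm^2


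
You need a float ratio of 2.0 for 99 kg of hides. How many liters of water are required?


Water = hide weight x target ratio
Water = 99 x 2.0 = 198.0 L


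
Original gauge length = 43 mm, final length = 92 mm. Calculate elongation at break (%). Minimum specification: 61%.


Extension = 92 - 43 = 49 mm
Elongation = 49 / 43 x 100 = 114.0%
Minimum required: 61%
Meets specification: Yes


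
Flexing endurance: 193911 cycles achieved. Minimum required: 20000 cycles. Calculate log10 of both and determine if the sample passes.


Achieved: log10 = 5.29
Required: log10 = 4.30
Passes: Yes

log10(193911) = 5.29
log10(20000) = 4.30
Passes: Yes


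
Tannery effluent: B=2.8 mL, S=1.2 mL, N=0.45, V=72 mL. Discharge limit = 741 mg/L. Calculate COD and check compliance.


COD = 80.0 mg/L
Compliant: Yes

COD = (2.8 - 1.2) x 0.45 x 8000 / 72 = 80.0 mg/L
Limit: 741 mg/L
Compliant: Yes


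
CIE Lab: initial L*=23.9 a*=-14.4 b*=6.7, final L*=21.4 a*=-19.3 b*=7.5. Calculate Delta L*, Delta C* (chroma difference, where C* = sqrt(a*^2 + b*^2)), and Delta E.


Delta L* = -2.5
Delta C* = 4.82
Delta E = 5.56

Delta L* = 21.4 - 23.9 = -2.5
C1* = sqrt((-14.4)^2 + (6.7)^2) = 15.882
C2* = sqrt((-19.3)^2 + (7.5)^2) = 20.706
Delta C* = 20.706 - 15.882 = 4.82
Delta E = sqrt((-2.5)^2 + (-4.9)^2 + (0.8)^2) = 5.56


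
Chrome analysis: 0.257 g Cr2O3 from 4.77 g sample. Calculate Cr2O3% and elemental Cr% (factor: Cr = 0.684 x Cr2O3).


Cr2O3% = 0.257 / 4.77 x 100 = 5.39%
Cr% = 5.39 x 0.684 = 3.69%


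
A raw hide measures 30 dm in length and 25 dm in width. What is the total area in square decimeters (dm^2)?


750 dm^2

Area = length x width
Area = 30 x 25 = 750 dm^2


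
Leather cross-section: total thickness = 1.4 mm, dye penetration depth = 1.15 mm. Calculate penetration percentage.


Penetration% = 1.15 / 1.4 x 100
Penetration = 82.1%


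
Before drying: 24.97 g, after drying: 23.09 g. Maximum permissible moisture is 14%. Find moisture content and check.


MC = (24.97 - 23.09) / 24.97 x 100 = 7.5%
Maximum: 14%
Acceptable: Yes


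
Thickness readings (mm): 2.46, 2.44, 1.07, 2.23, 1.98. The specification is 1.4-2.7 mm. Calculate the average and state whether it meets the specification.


Average = 2.04 mm
Within specification: Yes

Sum = 10.18
Average = 10.18 / 5 = 2.04 mm
Specification range: 1.4 to 2.7 mm
Within spec: Yes


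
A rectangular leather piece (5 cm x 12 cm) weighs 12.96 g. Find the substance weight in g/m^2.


2160.0 g/m^2

Area = 5 x 12 = 60 cm^2
SW = 12.96 / 60 x 10000 = 2160.0 g/m^2


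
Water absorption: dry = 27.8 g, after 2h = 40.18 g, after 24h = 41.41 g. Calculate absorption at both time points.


WA (2h) = (40.18 - 27.8) / 27.8 x 100 = 44.5%
WA (24h) = (41.41 - 27.8) / 27.8 x 100 = 49.0%


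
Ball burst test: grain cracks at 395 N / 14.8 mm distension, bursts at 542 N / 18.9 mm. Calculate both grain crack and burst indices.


Crack index = 26.7 N/mm
Burst index = 28.7 N/mm


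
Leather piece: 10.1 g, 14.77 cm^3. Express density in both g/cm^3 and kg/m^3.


0.684 g/cm^3
684 kg/m^3

Density = 10.1 / 14.77 = 0.684 g/cm^3
Convert: 0.684 x 1000 = 684 kg/m^3


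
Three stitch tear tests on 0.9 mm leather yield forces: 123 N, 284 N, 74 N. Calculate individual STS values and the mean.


STS1 = 136.7 N/mm
STS2 = 315.6 N/mm
STS3 = 82.2 N/mm
Mean = 178.2 N/mm

STS1 = 123 / 0.9 = 136.7 N/mm
STS2 = 284 / 0.9 = 315.6 N/mm
STS3 = 74 / 0.9 = 82.2 N/mm
Mean = (136.7 + 315.6 + 82.2) / 3 = 178.2 N/mm


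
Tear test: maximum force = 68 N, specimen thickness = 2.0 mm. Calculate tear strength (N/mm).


34.0 N/mm

Tear strength = force / thickness
Tear = 68 / 2.0 = 34.0 N/mm


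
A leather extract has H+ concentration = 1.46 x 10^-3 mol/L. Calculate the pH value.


pH = 2.84


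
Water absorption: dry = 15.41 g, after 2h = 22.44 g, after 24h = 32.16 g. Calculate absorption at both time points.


2h absorption = 45.6%
24h absorption = 108.7%


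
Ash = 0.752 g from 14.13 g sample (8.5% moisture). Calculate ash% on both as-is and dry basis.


As-is ash = 5.32%
Dry-basis ash = 5.82%

As-is ash% = 0.752 / 14.13 x 100 = 5.32%
Dry mass = 14.13 x (100 - 8.5) / 100 = 12.92895 g
Dry-basis ash% = 0.752 / 12.92895 x 100 = 5.82%


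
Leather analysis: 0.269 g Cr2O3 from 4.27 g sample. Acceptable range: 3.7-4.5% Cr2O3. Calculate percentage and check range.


Cr2O3 = 6.30%
Within range: No

Cr2O3% = 0.269 / 4.27 x 100 = 6.30%
Acceptable range: 3.7 to 4.5%
Within range: No


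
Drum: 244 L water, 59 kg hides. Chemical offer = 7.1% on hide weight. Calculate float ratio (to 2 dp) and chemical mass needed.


Float ratio = 4.14
Chemical needed = 4.189 kg

Float ratio = 244 / 59 = 4.14
Chemical = 59 x 7.1 / 100 = 4.189 kg


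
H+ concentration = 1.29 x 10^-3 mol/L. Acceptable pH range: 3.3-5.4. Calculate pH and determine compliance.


pH = -log10(1.29 x 10^-3) = 2.89
Range: 3.3 to 5.4
Compliant: No


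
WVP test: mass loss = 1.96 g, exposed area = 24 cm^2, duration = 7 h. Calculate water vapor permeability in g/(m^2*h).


WVP = mass_loss / (area x time) x 10000
WVP = 1.96 / (24 x 7) x 10000
WVP = 1.96 / 168 x 10000 = 116.67 g/(m^2*h)


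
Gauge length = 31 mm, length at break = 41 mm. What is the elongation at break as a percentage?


Extension = 41 - 31 = 10 mm
Elongation = 10 / 31 x 100 = 32.3%


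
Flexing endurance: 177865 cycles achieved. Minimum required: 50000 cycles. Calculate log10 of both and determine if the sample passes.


Achieved: log10 = 5.25
Required: log10 = 4.70
Passes: Yes


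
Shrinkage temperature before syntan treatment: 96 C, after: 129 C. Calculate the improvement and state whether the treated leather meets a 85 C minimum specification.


Improvement = 129 - 96 = 33 C
Spec check: 129 C >= 85 C? Yes


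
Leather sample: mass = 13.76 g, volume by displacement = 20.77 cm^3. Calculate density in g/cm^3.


Density = mass / volume
Density = 13.76 / 20.77 = 0.662 g/cm^3


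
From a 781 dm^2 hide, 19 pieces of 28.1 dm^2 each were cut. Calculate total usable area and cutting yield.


Usable area = 533.9 dm^2
Yield = 68.4%

Total usable = 19 x 28.1 = 533.9 dm^2
Yield = 533.9 / 781 x 100 = 68.4%


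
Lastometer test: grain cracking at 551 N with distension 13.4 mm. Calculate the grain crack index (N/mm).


Grain crack index = force / distension
Index = 551 / 13.4 = 41.1 N/mm


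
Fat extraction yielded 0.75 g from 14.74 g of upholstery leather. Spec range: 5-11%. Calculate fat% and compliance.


Fat% = 0.75 / 14.74 x 100 = 5.1%
Spec range: 5-11%
Compliant: Yes


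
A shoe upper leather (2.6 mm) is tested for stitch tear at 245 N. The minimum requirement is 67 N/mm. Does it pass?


STS = 94.2 N/mm
Passes: Yes

STS = 245 / 2.6 = 94.2 N/mm
Minimum required: 67 N/mm
Passes: Yes


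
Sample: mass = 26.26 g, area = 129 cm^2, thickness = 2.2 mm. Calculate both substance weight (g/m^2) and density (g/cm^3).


SW = 26.26 / 129 x 10000 = 2035.7 g/m^2
Volume = 129 x 2.2 / 10 = 28.38 cm^3
Density = 26.26 / 28.38 = 0.925 g/cm^3


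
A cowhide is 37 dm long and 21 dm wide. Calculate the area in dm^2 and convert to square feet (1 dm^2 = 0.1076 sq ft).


Area = 37 x 21 = 777 dm^2
Conversion: 777 x 0.1076 = 83.61 sq ft


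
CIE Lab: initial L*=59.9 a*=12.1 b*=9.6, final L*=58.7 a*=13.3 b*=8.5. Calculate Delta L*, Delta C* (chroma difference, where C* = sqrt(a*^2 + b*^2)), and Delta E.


Delta L* = -1.2
Delta C* = 0.34
Delta E = 2.02

Delta L* = 58.7 - 59.9 = -1.2
C1* = sqrt((12.1)^2 + (9.6)^2) = 15.446
C2* = sqrt((13.3)^2 + (8.5)^2) = 15.784
Delta C* = 15.784 - 15.446 = 0.34
Delta E = sqrt((-1.2)^2 + (1.2)^2 + (-1.1)^2) = 2.02


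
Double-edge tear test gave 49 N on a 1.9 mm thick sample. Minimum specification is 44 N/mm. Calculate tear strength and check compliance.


Tear strength = 25.8 N/mm
Compliant: No

Tear strength = 49 / 1.9 = 25.8 N/mm
Required minimum = 44 N/mm
Compliant: No


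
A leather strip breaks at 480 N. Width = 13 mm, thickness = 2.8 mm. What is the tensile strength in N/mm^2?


13.19 N/mm^2

Cross-sectional area = 13 x 2.8 = 36.4 mm^2
Tensile strength = 480 / 36.4 = 13.19 N/mm^2


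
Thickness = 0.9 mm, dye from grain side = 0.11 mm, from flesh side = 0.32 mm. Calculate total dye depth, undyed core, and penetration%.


Total dyed = 0.11 + 0.32 = 0.43 mm
Undyed core = 0.9 - 0.43 = 0.47 mm
Penetration = 0.43 / 0.9 x 100 = 47.8%


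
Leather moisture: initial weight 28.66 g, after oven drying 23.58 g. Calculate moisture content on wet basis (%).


Moisture = 28.66 - 23.58 = 5.08 g
MC = 5.08 / 28.66 x 100 = 17.7%


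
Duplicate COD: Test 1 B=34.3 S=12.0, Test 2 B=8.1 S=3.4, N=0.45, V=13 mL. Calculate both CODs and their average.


COD1 = 6175.4 mg/L
COD2 = 1301.5 mg/L
Average = 3738.5 mg/L

COD1 = (34.3 - 12.0) x 0.45 x 8000 / 13 = 6175.4 mg/L
COD2 = (8.1 - 3.4) x 0.45 x 8000 / 13 = 1301.5 mg/L
Average = (6175.4 + 1301.5) / 2 = 3738.5 mg/L


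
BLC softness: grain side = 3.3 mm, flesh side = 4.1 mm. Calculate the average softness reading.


Average = (3.3 + 4.1) / 2
Average = 3.70 mm


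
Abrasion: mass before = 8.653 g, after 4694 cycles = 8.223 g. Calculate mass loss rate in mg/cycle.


0.092 mg/cycle


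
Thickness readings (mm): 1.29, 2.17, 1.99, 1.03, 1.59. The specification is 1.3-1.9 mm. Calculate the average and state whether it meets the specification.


Sum = 8.07
Average = 8.07 / 5 = 1.61 mm
Specification range: 1.3 to 1.9 mm
Within spec: Yes


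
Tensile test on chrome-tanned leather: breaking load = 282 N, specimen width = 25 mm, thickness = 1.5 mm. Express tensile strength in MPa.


7.52 MPa


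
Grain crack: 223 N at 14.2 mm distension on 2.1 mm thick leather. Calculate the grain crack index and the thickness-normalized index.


Crack index = 223 / 14.2 = 15.7 N/mm
Normalized = 15.7 / 2.1 = 7.5 N/mm per mm


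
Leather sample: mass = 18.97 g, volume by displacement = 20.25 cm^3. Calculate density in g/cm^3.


Density = mass / volume
Density = 18.97 / 20.25 = 0.937 g/cm^3


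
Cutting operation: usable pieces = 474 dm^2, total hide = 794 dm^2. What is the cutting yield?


59.7%

Yield = usable / total x 100
Yield = 474 / 794 x 100 = 59.7%


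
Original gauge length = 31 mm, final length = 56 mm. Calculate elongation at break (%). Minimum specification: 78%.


Extension = 56 - 31 = 25 mm
Elongation = 25 / 31 x 100 = 80.6%
Minimum required: 78%
Meets specification: Yes


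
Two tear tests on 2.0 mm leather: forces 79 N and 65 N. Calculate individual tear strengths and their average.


Tear 1 = 79 / 2.0 = 39.5 N/mm
Tear 2 = 65 / 2.0 = 32.5 N/mm
Average = (39.5 + 32.5) / 2 = 36.0 N/mm


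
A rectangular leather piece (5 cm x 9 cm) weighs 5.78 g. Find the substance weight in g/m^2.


1284.4 g/m^2


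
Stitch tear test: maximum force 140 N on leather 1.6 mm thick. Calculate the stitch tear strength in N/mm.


Stitch tear strength = force / thickness
STS = 140 / 1.6 = 87.5 N/mm


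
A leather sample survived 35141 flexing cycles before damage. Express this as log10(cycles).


log10(35141) = 4.55


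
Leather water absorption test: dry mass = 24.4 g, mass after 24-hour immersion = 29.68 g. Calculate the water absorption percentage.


Water absorbed = 29.68 - 24.4 = 5.28 g
WA% = 5.28 / 24.4 x 100 = 21.6%


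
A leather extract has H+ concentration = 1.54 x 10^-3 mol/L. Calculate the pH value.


pH = 2.81

pH = -log10[H+]
pH = -log10(1.54 x 10^-3) = 2.81


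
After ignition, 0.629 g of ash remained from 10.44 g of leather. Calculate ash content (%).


6.02%

Ash% = 0.629 / 10.44 x 100
Ash% = 6.02%


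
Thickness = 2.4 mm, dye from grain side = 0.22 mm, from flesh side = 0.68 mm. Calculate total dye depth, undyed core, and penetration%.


Total dyed = 0.22 + 0.68 = 0.90 mm
Undyed core = 2.4 - 0.90 = 1.50 mm
Penetration = 0.90 / 2.4 x 100 = 37.5%


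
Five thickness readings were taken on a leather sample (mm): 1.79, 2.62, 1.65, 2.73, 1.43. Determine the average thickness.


Sum = 1.79 + 2.62 + 1.65 + 2.73 + 1.43 = 10.22
Average = 10.22 / 5 = 2.04 mm


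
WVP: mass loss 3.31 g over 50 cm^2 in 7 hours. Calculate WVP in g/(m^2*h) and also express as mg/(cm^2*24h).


WVP = 3.31 / (50 x 7) x 10000 = 94.57 g/(m^2*h)
Mass loss in mg = 3.31 x 1000 = 3310 mg
Per cm^2 per 24h in mg: 3310 x 24 / (50 x 7) = 79440 / 350 = 226.97 mg/(cm^2*24h)


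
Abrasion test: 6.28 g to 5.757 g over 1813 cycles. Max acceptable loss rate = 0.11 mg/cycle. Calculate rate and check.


Rate = 0.288 mg/cycle
Passes: No

Loss = 6.28 - 5.757 = 0.523 g
Rate = 0.523 g / 1813 cycles x 1000 = 0.288 mg/cycle
Max = 0.11 mg/cycle
Passes: No


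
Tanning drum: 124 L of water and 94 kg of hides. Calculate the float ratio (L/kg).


1.3

Float ratio = water / hide weight
Ratio = 124 / 94 = 1.3


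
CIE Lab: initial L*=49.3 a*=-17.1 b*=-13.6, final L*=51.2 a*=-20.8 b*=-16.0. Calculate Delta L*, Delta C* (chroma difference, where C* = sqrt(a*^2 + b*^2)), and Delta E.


Delta L* = 51.2 - 49.3 = 1.9
C1* = sqrt((-17.1)^2 + (-13.6)^2) = 21.849
C2* = sqrt((-20.8)^2 + (-16.0)^2) = 26.242
Delta C* = 26.242 - 21.849 = 4.39
Delta E = sqrt((1.9)^2 + (-3.7)^2 + (-2.4)^2) = 4.80


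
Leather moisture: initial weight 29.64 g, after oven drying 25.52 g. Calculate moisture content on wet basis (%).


13.9%


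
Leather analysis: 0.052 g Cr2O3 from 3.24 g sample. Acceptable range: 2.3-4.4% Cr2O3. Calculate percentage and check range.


Cr2O3 = 1.60%
Within range: No


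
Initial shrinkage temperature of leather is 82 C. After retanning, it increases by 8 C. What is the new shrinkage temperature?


90 C

New Ts = 82 + 8 = 90 C


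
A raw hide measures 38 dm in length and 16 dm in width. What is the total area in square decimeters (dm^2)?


Area = length x width
Area = 38 x 16 = 608 dm^2


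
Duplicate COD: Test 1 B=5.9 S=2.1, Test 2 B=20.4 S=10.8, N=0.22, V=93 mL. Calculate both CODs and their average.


COD1 = 71.9 mg/L
COD2 = 181.7 mg/L
Average = 126.8 mg/L

COD1 = (5.9 - 2.1) x 0.22 x 8000 / 93 = 71.9 mg/L
COD2 = (20.4 - 10.8) x 0.22 x 8000 / 93 = 181.7 mg/L
Average = (71.9 + 181.7) / 2 = 126.8 mg/L


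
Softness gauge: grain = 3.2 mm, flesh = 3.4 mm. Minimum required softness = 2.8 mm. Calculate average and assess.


Average softness = 3.30 mm
Meets requirement: Yes

Average = (3.2 + 3.4) / 2 = 3.30 mm
Minimum = 2.8 mm
Meets requirement: Yes


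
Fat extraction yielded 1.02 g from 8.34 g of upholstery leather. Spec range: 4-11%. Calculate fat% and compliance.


Fat% = 1.02 / 8.34 x 100 = 12.2%
Spec range: 4-11%
Compliant: No


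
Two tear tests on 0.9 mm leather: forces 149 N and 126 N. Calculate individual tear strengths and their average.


Tear 1 = 165.6 N/mm
Tear 2 = 140.0 N/mm
Average = 152.8 N/mm


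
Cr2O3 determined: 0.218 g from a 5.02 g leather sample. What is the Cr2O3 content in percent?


4.34%


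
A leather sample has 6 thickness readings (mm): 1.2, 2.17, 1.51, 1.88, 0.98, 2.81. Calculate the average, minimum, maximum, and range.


Sum = 10.55
Average = 10.55 / 6 = 1.76 mm
Minimum = 0.98 mm
Maximum = 2.81 mm
Range = 2.81 - 0.98 = 1.83 mm


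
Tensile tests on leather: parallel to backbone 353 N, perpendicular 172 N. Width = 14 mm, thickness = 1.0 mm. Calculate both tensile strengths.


Area = 14 x 1.0 = 14.0 mm^2
TS (parallel) = 353 / 14.0 = 25.21 N/mm^2
TS (perpendicular) = 172 / 14.0 = 12.29 N/mm^2


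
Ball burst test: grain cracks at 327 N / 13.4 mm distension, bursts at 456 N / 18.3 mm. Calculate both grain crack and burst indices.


Crack index = 24.4 N/mm
Burst index = 24.9 N/mm

Crack index = 327 / 13.4 = 24.4 N/mm
Burst index = 456 / 18.3 = 24.9 N/mm


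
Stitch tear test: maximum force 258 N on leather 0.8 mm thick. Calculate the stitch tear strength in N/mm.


Stitch tear strength = force / thickness
STS = 258 / 0.8 = 322.5 N/mm


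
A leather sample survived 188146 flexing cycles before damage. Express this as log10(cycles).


5.27

log10(188146) = 5.27


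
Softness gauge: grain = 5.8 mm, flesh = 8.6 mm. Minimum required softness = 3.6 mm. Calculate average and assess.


Average softness = 7.20 mm
Meets requirement: Yes

Average = (5.8 + 8.6) / 2 = 7.20 mm
Minimum = 3.6 mm
Meets requirement: Yes


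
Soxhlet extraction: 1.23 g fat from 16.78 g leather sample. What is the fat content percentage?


Fat content = 1.23 / 16.78 x 100
Fat = 7.3%


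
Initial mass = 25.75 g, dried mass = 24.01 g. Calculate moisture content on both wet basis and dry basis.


Moisture lost = 25.75 - 24.01 = 1.74 g
Wet basis MC = 1.74 / 25.75 x 100 = 6.8%
Dry basis MC = 1.74 / 24.01 x 100 = 7.2%


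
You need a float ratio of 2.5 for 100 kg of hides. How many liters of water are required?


Water = hide weight x target ratio
Water = 100 x 2.5 = 250.0 L


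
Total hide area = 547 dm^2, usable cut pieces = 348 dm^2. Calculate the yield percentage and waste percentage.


Yield = 63.6%
Waste = 36.4%

Yield = 348 / 547 x 100 = 63.6%
Waste = 547 - 348 = 199 dm^2
Waste% = 100 - 63.6 = 36.4%


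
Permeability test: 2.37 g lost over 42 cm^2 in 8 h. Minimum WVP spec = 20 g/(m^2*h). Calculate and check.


WVP = 70.54 g/(m^2*h)
Meets specification: Yes


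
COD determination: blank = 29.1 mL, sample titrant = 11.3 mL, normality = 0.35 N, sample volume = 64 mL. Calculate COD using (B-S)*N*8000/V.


778.8 mg/L


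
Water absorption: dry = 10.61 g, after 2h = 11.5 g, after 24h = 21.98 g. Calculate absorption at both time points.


WA (2h) = (11.5 - 10.61) / 10.61 x 100 = 8.4%
WA (24h) = (21.98 - 10.61) / 10.61 x 100 = 107.2%


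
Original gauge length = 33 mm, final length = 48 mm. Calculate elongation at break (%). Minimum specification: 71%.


Elongation = 45.5%
Meets spec: No

Extension = 48 - 33 = 15 mm
Elongation = 15 / 33 x 100 = 45.5%
Minimum required: 71%
Meets specification: No


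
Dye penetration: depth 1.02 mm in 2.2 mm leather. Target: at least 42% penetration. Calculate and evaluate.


Penetration = 46.4%
Meets target: Yes


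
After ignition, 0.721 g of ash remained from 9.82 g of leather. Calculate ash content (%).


7.34%

Ash% = 0.721 / 9.82 x 100
Ash% = 7.34%


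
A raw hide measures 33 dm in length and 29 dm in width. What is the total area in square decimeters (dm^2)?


Area = length x width
Area = 33 x 29 = 957 dm^2


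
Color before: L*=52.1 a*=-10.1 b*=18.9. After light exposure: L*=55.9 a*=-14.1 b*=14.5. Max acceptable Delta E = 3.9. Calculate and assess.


dL = 3.8, da = -4.0, db = -4.4
dE = sqrt((3.8)^2 + (-4.0)^2 + (-4.4)^2) = 7.06
Max = 3.9
Passes: No


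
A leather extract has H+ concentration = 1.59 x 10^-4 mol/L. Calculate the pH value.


pH = -log10[H+]
pH = -log10(1.59 x 10^-4) = 3.80


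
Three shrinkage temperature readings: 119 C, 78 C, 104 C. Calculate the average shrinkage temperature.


Average = (119 + 78 + 104) / 3
Average = 301 / 3 = 100.3 C


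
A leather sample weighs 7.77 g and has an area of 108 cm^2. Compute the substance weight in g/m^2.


719.4 g/m^2

Substance weight = mass / area x 10000
SW = 7.77 / 108 x 10000
SW = 719.4 g/m^2


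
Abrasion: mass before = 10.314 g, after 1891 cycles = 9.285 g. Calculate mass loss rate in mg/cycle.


Mass loss = 10.314 - 9.285 = 1.029 g
Rate = 1.029 / 1891 x 1000 = 0.544 mg/cycle


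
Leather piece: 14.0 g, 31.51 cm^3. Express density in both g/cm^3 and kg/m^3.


0.444 g/cm^3
444 kg/m^3

Density = 14.0 / 31.51 = 0.444 g/cm^3
Convert: 0.444 x 1000 = 444 kg/m^3


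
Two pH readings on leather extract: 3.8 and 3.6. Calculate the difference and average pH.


Difference = 0.2
Average pH = 3.70


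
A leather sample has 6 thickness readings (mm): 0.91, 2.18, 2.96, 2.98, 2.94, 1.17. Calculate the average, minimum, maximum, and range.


Sum = 13.14
Average = 13.14 / 6 = 2.19 mm
Minimum = 0.91 mm
Maximum = 2.98 mm
Range = 2.98 - 0.91 = 2.07 mm


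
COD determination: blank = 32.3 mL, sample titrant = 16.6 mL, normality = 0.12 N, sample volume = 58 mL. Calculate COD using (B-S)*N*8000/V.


COD = (32.3 - 16.6) x 0.12 x 8000 / 58
COD = 15.7 x 0.12 x 8000 / 58
COD = 259.9 mg/L


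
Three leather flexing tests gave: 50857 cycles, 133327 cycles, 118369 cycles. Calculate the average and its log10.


Average = (50857 + 133327 + 118369) / 3 = 100851 cycles
log10(100851) = 5.00


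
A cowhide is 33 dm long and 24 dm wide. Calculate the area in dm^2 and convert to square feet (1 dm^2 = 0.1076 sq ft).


792 dm^2
85.22 sq ft

Area = 33 x 24 = 792 dm^2
Conversion: 792 x 0.1076 = 85.22 sq ft


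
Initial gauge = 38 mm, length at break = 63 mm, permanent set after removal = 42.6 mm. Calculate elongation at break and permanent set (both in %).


Elongation at break = (63 - 38) / 38 x 100 = 65.8%
Permanent set = (42.6 - 38) / 38 x 100 = 12.1%


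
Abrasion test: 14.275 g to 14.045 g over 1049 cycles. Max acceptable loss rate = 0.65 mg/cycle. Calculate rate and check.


Loss = 14.275 - 14.045 = 0.230 g
Rate = 0.230 g / 1049 cycles x 1000 = 0.219 mg/cycle
Max = 0.65 mg/cycle
Passes: Yes


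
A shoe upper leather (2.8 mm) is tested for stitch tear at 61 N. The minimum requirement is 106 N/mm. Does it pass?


STS = 61 / 2.8 = 21.8 N/mm
Minimum required: 106 N/mm
Passes: No


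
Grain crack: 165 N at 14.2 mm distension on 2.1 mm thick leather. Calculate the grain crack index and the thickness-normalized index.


Crack index = 165 / 14.2 = 11.6 N/mm
Normalized = 11.6 / 2.1 = 5.5 N/mm per mm


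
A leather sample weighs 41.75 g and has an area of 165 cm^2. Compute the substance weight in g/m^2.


2530.3 g/m^2

Substance weight = mass / area x 10000
SW = 41.75 / 165 x 10000
SW = 2530.3 g/m^2


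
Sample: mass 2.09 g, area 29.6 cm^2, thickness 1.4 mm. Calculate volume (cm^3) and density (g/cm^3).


Thickness in cm = 1.4 / 10 = 0.14 cm
Volume = 29.6 x 0.14 = 4.144 cm^3
Density = 2.09 / 4.144 = 0.504 g/cm^3


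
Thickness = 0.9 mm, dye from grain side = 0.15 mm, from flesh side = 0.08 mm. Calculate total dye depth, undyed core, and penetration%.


Total dyed = 0.15 + 0.08 = 0.23 mm
Undyed core = 0.9 - 0.23 = 0.67 mm
Penetration = 0.23 / 0.9 x 100 = 25.6%


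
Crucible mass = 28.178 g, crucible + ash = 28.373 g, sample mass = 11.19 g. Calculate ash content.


Ash mass = 28.373 - 28.178 = 0.195 g
Ash% = 0.195 / 11.19 x 100 = 1.74%


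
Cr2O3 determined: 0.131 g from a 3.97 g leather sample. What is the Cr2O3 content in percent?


Cr2O3% = 0.131 / 3.97 x 100
Cr2O3% = 3.30%


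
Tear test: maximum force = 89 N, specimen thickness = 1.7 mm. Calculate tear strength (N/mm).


Tear strength = force / thickness
Tear = 89 / 1.7 = 52.4 N/mm


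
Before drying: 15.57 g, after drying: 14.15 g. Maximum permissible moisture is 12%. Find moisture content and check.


MC = (15.57 - 14.15) / 15.57 x 100 = 9.1%
Maximum: 12%
Acceptable: Yes


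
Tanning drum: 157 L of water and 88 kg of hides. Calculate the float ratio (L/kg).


Float ratio = water / hide weight
Ratio = 157 / 88 = 1.8


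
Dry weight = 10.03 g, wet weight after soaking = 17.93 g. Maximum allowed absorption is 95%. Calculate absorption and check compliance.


Absorption = 78.8%
Compliant: Yes


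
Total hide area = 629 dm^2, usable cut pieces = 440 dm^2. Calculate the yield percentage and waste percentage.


Yield = 70.0%
Waste = 30.0%


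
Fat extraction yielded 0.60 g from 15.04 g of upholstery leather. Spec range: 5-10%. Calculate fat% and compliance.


Fat% = 0.60 / 15.04 x 100 = 4.0%
Spec range: 5-10%
Compliant: No


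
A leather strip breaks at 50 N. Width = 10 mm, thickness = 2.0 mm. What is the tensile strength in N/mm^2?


2.50 N/mm^2


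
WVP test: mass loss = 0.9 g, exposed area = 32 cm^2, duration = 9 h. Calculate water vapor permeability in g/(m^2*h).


WVP = mass_loss / (area x time) x 10000
WVP = 0.9 / (32 x 9) x 10000
WVP = 0.9 / 288 x 10000 = 31.25 g/(m^2*h)


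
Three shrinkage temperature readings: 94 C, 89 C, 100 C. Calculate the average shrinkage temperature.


Average = (94 + 89 + 100) / 3
Average = 283 / 3 = 94.3 C
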